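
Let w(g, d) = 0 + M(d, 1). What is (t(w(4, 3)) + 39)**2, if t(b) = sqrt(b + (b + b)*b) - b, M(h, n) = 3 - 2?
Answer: (38 + sqrt(3))**2 ≈ 1578.6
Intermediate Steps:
M(h, n) = 1
w(g, d) = 1 (w(g, d) = 0 + 1 = 1)
t(b) = sqrt(b + 2*b**2) - b (t(b) = sqrt(b + (2*b)*b) - b = sqrt(b + 2*b**2) - b)
(t(w(4, 3)) + 39)**2 = ((sqrt(1*(1 + 2*1)) - 1*1) + 39)**2 = ((sqrt(1*(1 + 2)) - 1) + 39)**2 = ((sqrt(1*3) - 1) + 39)**2 = ((sqrt(3) - 1) + 39)**2 = ((-1 + sqrt(3)) + 39)**2 = (38 + sqrt(3))**2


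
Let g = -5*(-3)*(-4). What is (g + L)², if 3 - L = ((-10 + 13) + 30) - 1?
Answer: 7921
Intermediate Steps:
L = -29 (L = 3 - (((-10 + 13) + 30) - 1) = 3 - ((3 + 30) - 1) = 3 - (33 - 1) = 3 - 1*32 = 3 - 32 = -29)
g = -60 (g = 15*(-4) = -60)
(g + L)² = (-60 - 29)² = (-89)² = 7921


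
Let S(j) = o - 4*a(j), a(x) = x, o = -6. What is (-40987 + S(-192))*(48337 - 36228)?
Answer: -487084525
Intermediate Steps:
S(j) = -6 - 4*j
(-40987 + S(-192))*(48337 - 36228) = (-40987 + (-6 - 4*(-192)))*(48337 - 36228) = (-40987 + (-6 + 768))*12109 = (-40987 + 762)*12109 = -40225*12109 = -487084525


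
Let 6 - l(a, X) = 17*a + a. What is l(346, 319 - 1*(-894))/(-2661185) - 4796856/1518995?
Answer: -2551174009494/808465341815 ≈ -3.1556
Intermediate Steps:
l(a, X) = 6 - 18*a (l(a, X) = 6 - (17*a + a) = 6 - 18*a)
l(346, 319 - 1*(-894))/(-2661185) - 4796856/1518995 = (6 - 18*346)/(-2661185) - 4796856/1518995 = (6 - 6228)*(-1/2661185) - 4796856*1/1518995 = -6222*(-1/2661185) - 4796856/1518995 = 6222/2661185 - 4796856/1518995 = -2551174009494/808465341815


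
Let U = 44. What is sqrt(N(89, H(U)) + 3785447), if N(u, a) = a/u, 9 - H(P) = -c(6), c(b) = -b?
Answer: sqrt(29984525954)/89 ≈ 1945.6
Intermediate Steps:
H(P) = 3 (H(P) = 9 - (-1)*(-1*6) = 9 - (-1)*(-6) = 9 - 1*6 = 9 - 6 = 3)
sqrt(N(89, H(U)) + 3785447) = sqrt(3/89 + 3785447) = sqrt(336904786/89) = sqrt(29984525954)/89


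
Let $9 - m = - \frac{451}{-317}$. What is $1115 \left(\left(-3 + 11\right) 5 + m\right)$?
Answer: $\frac{16816430}{317} \approx 53049.0$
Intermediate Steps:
$m = \frac{2402}{317}$ ($m = 9 - - \frac{451}{-317} = 9 - \left(-451\right) \left(- \frac{1}{317}\right) = 9 - \frac{451}{317} = \frac{2402}{317} \approx 7.5773$)
$1115 \left(\left(-3 + 11\right) 5 + m\right) = 1115 \left(\left(-3 + 11\right) 5 + \frac{2402}{317}\right) = 1115 \left(8 \cdot 5 + \frac{2402}{317}\right) = 1115 \left(40 + \frac{2402}{317}\right) = 1115 \cdot \frac{15082}{317} = \frac{16816430}{317}$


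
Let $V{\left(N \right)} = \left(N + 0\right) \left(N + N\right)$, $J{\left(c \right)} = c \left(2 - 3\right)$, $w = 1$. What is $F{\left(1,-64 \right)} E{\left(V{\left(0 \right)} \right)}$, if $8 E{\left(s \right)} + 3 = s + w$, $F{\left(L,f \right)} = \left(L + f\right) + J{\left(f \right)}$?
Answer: $- \frac{1}{4} \approx -0.25$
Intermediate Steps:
$J{\left(c \right)} = - c$ ($J{\left(c \right)} = c \left(-1\right) = - c$)
$F{\left(L,f \right)} = L$ ($F{\left(L,f \right)} = \left(L + f\right) - f = L$)
$V{\left(N \right)} = 2 N^{2}$ ($V{\left(N \right)} = N 2 N = 2 N^{2}$)
$E{\left(s \right)} = - \frac{1}{4} + \frac{s}{8}$ ($E{\left(s \right)} = - \frac{3}{8} + \frac{s + 1}{8} = - \frac{3}{8} + \frac{1 + s}{8} = - \frac{3}{8} + \left(\frac{1}{8} + \frac{s}{8}\right) = - \frac{1}{4} + \frac{s}{8}$)
$F{\left(1,-64 \right)} E{\left(V{\left(0 \right)} \right)} = 1 \left(- \frac{1}{4} + \frac{2 \cdot 0^{2}}{8}\right) = 1 \left(- \frac{1}{4} + \frac{2 \cdot 0}{8}\right) = 1 \left(- \frac{1}{4} + \frac{1}{8} \cdot 0\right) = 1 \left(- \frac{1}{4} + 0\right) = 1 \left(- \frac{1}{4}\right) = - \frac{1}{4}$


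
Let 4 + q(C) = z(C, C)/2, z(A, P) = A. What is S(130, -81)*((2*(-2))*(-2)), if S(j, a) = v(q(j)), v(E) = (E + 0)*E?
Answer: 29768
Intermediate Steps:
q(C) = -4 + C/2
v(E) = E**2 (v(E) = E*E = E**2)
S(j, a) = (-4 + j/2)**2
S(130, -81)*((2*(-2))*(-2)) = ((-8 + 130)**2/4)*((2*(-2))*(-2)) = ((1/4)*122**2)*(-4*(-2)) = ((1/4)*14884)*8 = 3721*8 = 29768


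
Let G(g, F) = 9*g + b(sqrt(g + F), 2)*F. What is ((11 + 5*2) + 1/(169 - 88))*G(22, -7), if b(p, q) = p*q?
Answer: 37444/9 - 23828*sqrt(15)/81 ≈ 3021.1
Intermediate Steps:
G(g, F) = 9*g + 2*F*sqrt(F + g) (G(g, F) = 9*g + (sqrt(g + F)*2)*F = 9*g + (sqrt(F + g)*2)*F = 9*g + (2*sqrt(F + g))*F = 9*g + 2*F*sqrt(F + g))
((11 + 5*2) + 1/(169 - 88))*G(22, -7) = ((11 + 5*2) + 1/(169 - 88))*(9*22 + 2*(-7)*sqrt(-7 + 22)) = ((11 + 10) + 1/81)*(198 + 2*(-7)*sqrt(15)) = (21 + 1/81)*(198 - 14*sqrt(15)) = 1702*(198 - 14*sqrt(15))/81 = 37444/9 - 23828*sqrt(15)/81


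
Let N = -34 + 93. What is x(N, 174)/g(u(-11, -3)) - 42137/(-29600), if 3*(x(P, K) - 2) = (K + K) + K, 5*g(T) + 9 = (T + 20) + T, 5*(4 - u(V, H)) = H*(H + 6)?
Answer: 135001481/3344800 ≈ 40.362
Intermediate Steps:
u(V, H) = 4 - H*(6 + H)/5 (u(V, H) = 4 - H*(H + 6)/5 = 4 - H*(6 + H)/5)
N = 59
g(T) = 11/5 + 2*T/5 (g(T) = -9/5 + ((T + 20) + T)/5 = -9/5 + ((20 + T) + T)/5 = -9/5 + (20 + 2*T)/5 = -9/5 + (4 + 2*T/5) = 11/5 + 2*T/5)
x(P, K) = 2 + K (x(P, K) = 2 + ((K + K) + K)/3 = 2 + (2*K + K)/3 = 2 + (3*K)/3 = 2 + K)
x(N, 174)/g(u(-11, -3)) - 42137/(-29600) = (2 + 174)/(11/5 + 2*(4 - 6/5*(-3) - ⅕*(-3)²)/5) - 42137/(-29600) = 176/(11/5 + 2*(4 + 18/5 - ⅕*9)/5) - 42137*(-1/29600) = 176/(11/5 + 2*(4 + 18/5 - 9/5)/5) + 42137/29600 = 176/(11/5 + (⅖)*(29/5)) + 42137/29600 = 176/(11/5 + 58/25) + 42137/29600 = 176/(113/25) + 42137/29600 = 176*(25/113) + 42137/29600 = 4400/113 + 42137/29600 = 135001481/3344800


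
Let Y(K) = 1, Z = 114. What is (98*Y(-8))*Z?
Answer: 11172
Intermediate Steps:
(98*Y(-8))*Z = (98*1)*114 = 98*114 = 11172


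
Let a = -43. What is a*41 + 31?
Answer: -1732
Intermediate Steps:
a*41 + 31 = -43*41 + 31 = -1763 + 31 = -1732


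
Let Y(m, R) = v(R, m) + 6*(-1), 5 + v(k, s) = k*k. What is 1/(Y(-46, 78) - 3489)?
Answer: 1/2584 ≈ 0.00038700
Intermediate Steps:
v(k, s) = -5 + k² (v(k, s) = -5 + k*k = -5 + k²)
Y(m, R) = -11 + R² (Y(m, R) = (-5 + R²) + 6*(-1) = (-5 + R²) - 6 = -11 + R²)
1/(Y(-46, 78) - 3489) = 1/((-11 + 78²) - 3489) = 1/((-11 + 6084) - 3489) = 1/(6073 - 3489) = 1/2584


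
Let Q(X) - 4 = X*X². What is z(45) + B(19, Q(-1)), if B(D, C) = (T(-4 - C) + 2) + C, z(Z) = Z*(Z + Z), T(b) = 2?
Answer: 4057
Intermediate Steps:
z(Z) = 2*Z² (z(Z) = Z*(2*Z) = 2*Z²)
Q(X) = 4 + X³ (Q(X) = 4 + X*X² = 4 + X³)
B(D, C) = 4 + C (B(D, C) = (2 + 2) + C = 4 + C)
z(45) + B(19, Q(-1)) = 2*45² + (4 + (4 + (-1)³)) = 2*2025 + (4 + (4 - 1)) = 4050 + (4 + 3) = 4050 + 7 = 4057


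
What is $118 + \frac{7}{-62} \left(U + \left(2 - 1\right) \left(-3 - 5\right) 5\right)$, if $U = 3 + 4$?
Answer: $\frac{7547}{62} \approx 121.73$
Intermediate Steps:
$U = 7$
$118 + \frac{7}{-62} \left(U + \left(2 - 1\right) \left(-3 - 5\right) 5\right) = 118 + \frac{7}{-62} \left(7 + \left(2 - 1\right) \left(-3 - 5\right) 5\right) = 118 + 7 \left(- \frac{1}{62}\right) \left(7 + 1 \left(-8\right) 5\right) = 118 - \frac{7 \left(7 - 40\right)}{62} = 118 - - \frac{231}{62} = 118 + \frac{231}{62} = \frac{7547}{62}$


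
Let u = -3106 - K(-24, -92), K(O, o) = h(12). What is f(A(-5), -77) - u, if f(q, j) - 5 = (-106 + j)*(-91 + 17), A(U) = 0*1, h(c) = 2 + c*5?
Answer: 16715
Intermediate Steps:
h(c) = 2 + 5*c
A(U) = 0
K(O, o) = 62 (K(O, o) = 2 + 5*12 = 2 + 60 = 62)
u = -3168 (u = -3106 - 1*62 = -3106 - 62 = -3168)
f(q, j) = 7849 - 74*j (f(q, j) = 5 + (-106 + j)*(-91 + 17) = 5 + (-106 + j)*(-74) = 5 + (7844 - 74*j) = 7849 - 74*j)
f(A(-5), -77) - u = (7849 - 74*(-77)) - 1*(-3168) = (7849 + 5698) + 3168 = 13547 + 3168 = 16715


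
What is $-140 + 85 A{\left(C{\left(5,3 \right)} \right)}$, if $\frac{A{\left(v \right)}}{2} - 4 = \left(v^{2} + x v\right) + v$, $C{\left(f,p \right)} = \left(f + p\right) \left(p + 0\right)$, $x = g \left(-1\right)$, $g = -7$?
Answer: $131100$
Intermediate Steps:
$x = 7$ ($x = \left(-7\right) \left(-1\right) = 7$)
$C{\left(f,p \right)} = p \left(f + p\right)$ ($C{\left(f,p \right)} = \left(f + p\right) p = p \left(f + p\right)$)
$A{\left(v \right)} = 8 + 2 v^{2} + 16 v$ ($A{\left(v \right)} = 8 + 2 \left(\left(v^{2} + 7 v\right) + v\right) = 8 + 2 \left(v^{2} + 8 v\right) = 8 + \left(2 v^{2} + 16 v\right) = 8 + 2 v^{2} + 16 v$)
$-140 + 85 A{\left(C{\left(5,3 \right)} \right)} = -140 + 85 \left(8 + 2 \left(3 \left(5 + 3\right)\right)^{2} + 16 \cdot 3 \left(5 + 3\right)\right) = -140 + 85 \left(8 + 2 \left(3 \cdot 8\right)^{2} + 16 \cdot 3 \cdot 8\right) = -140 + 85 \left(8 + 2 \cdot 24^{2} + 16 \cdot 24\right) = -140 + 85 \left(8 + 2 \cdot 576 + 384\right) = -140 + 85 \left(8 + 1152 + 384\right) = -140 + 85 \cdot 1544 = -140 + 131240 = 131100$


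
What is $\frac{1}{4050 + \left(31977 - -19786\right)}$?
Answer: $\frac{1}{55813} \approx 1.7917 \cdot 10^{-5}$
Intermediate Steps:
$\frac{1}{4050 + \left(31977 - -19786\right)} = \frac{1}{4050 + \left(31977 + 19786\right)} = \frac{1}{4050 + 51763} = \frac{1}{55813}$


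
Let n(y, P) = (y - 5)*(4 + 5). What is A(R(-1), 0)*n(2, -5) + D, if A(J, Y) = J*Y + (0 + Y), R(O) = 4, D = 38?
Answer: 38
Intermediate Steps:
A(J, Y) = Y + J*Y (A(J, Y) = J*Y + Y = Y + J*Y)
n(y, P) = -45 + 9*y (n(y, P) = (-5 + y)*9 = -45 + 9*y)
A(R(-1), 0)*n(2, -5) + D = (0*(1 + 4))*(-45 + 9*2) + 38 = (0*5)*(-45 + 18) + 38 = 0*(-27) + 38 = 0 + 38 = 38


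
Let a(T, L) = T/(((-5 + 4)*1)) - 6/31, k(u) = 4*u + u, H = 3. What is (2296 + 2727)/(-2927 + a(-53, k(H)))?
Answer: -155713/89100 ≈ -1.7476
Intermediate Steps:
k(u) = 5*u
a(T, L) = -6/31 - T (a(T, L) = T/((-1*1)) - 6*1/31 = T/(-1) - 6/31 = T*(-1) - 6/31 = -T - 6/31 = -6/31 - T)
(2296 + 2727)/(-2927 + a(-53, k(H))) = (2296 + 2727)/(-2927 + (-6/31 - 1*(-53))) = 5023/(-2927 + (-6/31 + 53)) = 5023/(-2927 + 1637/31) = 5023/(-89100/31) = 5023*(-31/89100) = -155713/89100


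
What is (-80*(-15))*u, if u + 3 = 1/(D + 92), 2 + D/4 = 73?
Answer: -169050/47 ≈ -3596.8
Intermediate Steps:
D = 284 (D = -8 + 4*73 = -8 + 292 = 284)
u = -1127/376 (u = -3 + 1/(284 + 92) = -3 + 1/376 = -1127/376 ≈ -2.9973)
(-80*(-15))*u = -80*(-15)*(-1127/376) = 1200*(-1127/376) = -169050/47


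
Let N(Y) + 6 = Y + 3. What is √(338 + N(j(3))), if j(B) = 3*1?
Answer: 13*√2 ≈ 18.385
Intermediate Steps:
j(B) = 3
N(Y) = -3 + Y (N(Y) = -6 + (Y + 3) = -6 + (3 + Y) = -3 + Y)
√(338 + N(j(3))) = √(338 + (-3 + 3)) = √(338 + 0) = √338 = 13*√2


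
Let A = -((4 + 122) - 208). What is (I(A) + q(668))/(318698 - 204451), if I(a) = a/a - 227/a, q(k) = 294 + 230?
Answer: 42823/9368254 ≈ 0.0045711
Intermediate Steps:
A = 82 (A = -(126 - 208) = -1*(-82) = 82)
q(k) = 524
I(a) = 1 - 227/a
(I(A) + q(668))/(318698 - 204451) = ((-227 + 82)/82 + 524)/(318698 - 204451) = ((1/82)*(-145) + 524)/114247 = (-145/82 + 524)*(1/114247) = (42823/82)*(1/114247) = 42823/9368254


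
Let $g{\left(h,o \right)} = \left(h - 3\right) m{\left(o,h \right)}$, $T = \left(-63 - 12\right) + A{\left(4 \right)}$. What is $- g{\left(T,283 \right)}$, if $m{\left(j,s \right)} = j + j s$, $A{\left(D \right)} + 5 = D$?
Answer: $-1676775$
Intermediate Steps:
$A{\left(D \right)} = -5 + D$
$T = -76$ ($T = \left(-63 - 12\right) + \left(-5 + 4\right) = -75 - 1 = -76$)
$g{\left(h,o \right)} = o \left(1 + h\right) \left(-3 + h\right)$ ($g{\left(h,o \right)} = \left(h - 3\right) o \left(1 + h\right) = \left(-3 + h\right) o \left(1 + h\right) = o \left(1 + h\right) \left(-3 + h\right)$)
$- g{\left(T,283 \right)} = - 283 \left(1 - 76\right) \left(-3 - 76\right) = - 283 \left(-75\right) \left(-79\right) = \left(-1\right) 1676775 = -1676775$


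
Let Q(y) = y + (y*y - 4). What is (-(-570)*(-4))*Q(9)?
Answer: -196080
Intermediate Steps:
Q(y) = -4 + y + y² (Q(y) = y + (y² - 4) = y + (-4 + y²) = -4 + y + y²)
(-(-570)*(-4))*Q(9) = (-(-570)*(-4))*(-4 + 9 + 9²) = (-95*24)*(-4 + 9 + 81) = -2280*86 = -196080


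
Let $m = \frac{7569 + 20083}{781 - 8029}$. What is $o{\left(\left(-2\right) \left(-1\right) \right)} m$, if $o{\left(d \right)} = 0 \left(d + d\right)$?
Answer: $0$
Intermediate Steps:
$m = - \frac{6913}{1812}$ ($m = \frac{27652}{-7248} = 27652 \left(- \frac{1}{7248}\right) = - \frac{6913}{1812} \approx -3.8151$)
$o{\left(d \right)} = 0$ ($o{\left(d \right)} = 0 \cdot 2 d = 0$)
$o{\left(\left(-2\right) \left(-1\right) \right)} m = 0 \left(- \frac{6913}{1812}\right) = 0$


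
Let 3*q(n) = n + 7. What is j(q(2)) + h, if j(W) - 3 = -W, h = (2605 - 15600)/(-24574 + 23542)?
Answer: 12995/1032 ≈ 12.592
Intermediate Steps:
q(n) = 7/3 + n/3 (q(n) = (n + 7)/3 = (7 + n)/3 = 7/3 + n/3)
h = 12995/1032 (h = -12995/(-1032) = -12995*(-1/1032) = 12995/1032 ≈ 12.592)
j(W) = 3 - W
j(q(2)) + h = (3 - (7/3 + (⅓)*2)) + 12995/1032 = (3 - (7/3 + ⅔)) + 12995/1032 = (3 - 1*3) + 12995/1032 = (3 - 3) + 12995/1032 = 0 + 12995/1032 = 12995/1032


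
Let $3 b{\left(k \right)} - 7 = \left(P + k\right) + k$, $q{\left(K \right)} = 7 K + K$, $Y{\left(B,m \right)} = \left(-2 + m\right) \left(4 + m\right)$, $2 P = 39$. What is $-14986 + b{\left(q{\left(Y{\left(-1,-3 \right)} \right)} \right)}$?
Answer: $- \frac{90023}{6} \approx -15004.0$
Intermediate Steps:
$P = \frac{39}{2}$ ($P = \frac{1}{2} \cdot 39 = \frac{39}{2} \approx 19.5$)
$q{\left(K \right)} = 8 K$
$b{\left(k \right)} = \frac{53}{6} + \frac{2 k}{3}$ ($b{\left(k \right)} = \frac{7}{3} + \frac{\left(\frac{39}{2} + k\right) + k}{3} = \frac{7}{3} + \frac{\frac{39}{2} + 2 k}{3} = \frac{7}{3} + \left(\frac{13}{2} + \frac{2 k}{3}\right) = \frac{53}{6} + \frac{2 k}{3}$)
$-14986 + b{\left(q{\left(Y{\left(-1,-3 \right)} \right)} \right)} = -14986 + \left(\frac{53}{6} + \frac{2 \cdot 8 \left(-8 + \left(-3\right)^{2} + 2 \left(-3\right)\right)}{3}\right) = -14986 + \left(\frac{53}{6} + \frac{2 \cdot 8 \left(-8 + 9 - 6\right)}{3}\right) = -14986 + \left(\frac{53}{6} + \frac{2 \cdot 8 \left(-5\right)}{3}\right) = -14986 + \left(\frac{53}{6} + \frac{2}{3} \left(-40\right)\right) = -14986 + \left(\frac{53}{6} - \frac{80}{3}\right) = -14986 - \frac{107}{6} = - \frac{90023}{6}$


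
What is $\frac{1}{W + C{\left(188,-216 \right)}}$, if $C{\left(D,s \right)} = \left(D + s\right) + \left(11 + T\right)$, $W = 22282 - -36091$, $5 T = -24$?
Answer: $\frac{5}{291756} \approx 1.7138 \cdot 10^{-5}$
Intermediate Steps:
$T = - \frac{24}{5}$ ($T = \frac{1}{5} \left(-24\right) = - \frac{24}{5} \approx -4.8$)
$W = 58373$ ($W = 22282 + 36091 = 58373$)
$C{\left(D,s \right)} = \frac{31}{5} + D + s$ ($C{\left(D,s \right)} = \left(D + s\right) + \left(11 - \frac{24}{5}\right) = \left(D + s\right) + \frac{31}{5} = \frac{31}{5} + D + s$)
$\frac{1}{W + C{\left(188,-216 \right)}} = \frac{1}{58373 + \left(\frac{31}{5} + 188 - 216\right)} = \frac{1}{58373 - \frac{109}{5}} = \frac{1}{\frac{291756}{5}} = \frac{5}{291756}$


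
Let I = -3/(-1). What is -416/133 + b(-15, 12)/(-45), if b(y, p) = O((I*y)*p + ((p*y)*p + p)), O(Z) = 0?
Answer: -416/133 ≈ -3.1278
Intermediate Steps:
I = 3 (I = -3*(-1) = 3)
b(y, p) = 0
-416/133 + b(-15, 12)/(-45) = -416/133 + 0/(-45) = -416*1/133 + 0*(-1/45) = -416/133 + 0 = -416/133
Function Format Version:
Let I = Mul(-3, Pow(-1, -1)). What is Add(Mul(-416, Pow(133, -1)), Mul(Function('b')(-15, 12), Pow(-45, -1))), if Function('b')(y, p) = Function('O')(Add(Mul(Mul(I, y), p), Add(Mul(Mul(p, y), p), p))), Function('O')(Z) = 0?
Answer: Rational(-416, 133) ≈ -3.1278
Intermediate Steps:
I = 3 (I = Mul(-3, -1) = 3)
Function('b')(y, p) = 0
Add(Mul(-416, Pow(133, -1)), Mul(Function('b')(-15, 12), Pow(-45, -1))) = Add(Mul(-416, Pow(133, -1)), Mul(0, Pow(-45, -1))) = Add(Mul(-416, Rational(1, 133)), Mul(0, Rational(-1, 45))) = Add(Rational(-416, 133), 0) = Rational(-416, 133)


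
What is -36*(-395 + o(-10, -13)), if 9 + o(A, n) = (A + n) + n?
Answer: 15840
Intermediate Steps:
o(A, n) = -9 + A + 2*n (o(A, n) = -9 + ((A + n) + n) = -9 + (A + 2*n) = -9 + A + 2*n)
-36*(-395 + o(-10, -13)) = -36*(-395 + (-9 - 10 + 2*(-13))) = -36*(-395 + (-9 - 10 - 26)) = -36*(-395 - 45) = -36*(-440) = 15840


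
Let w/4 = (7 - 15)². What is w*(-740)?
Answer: -189440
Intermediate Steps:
w = 256 (w = 4*(7 - 15)² = 4*(-8)² = 4*64 = 256)
w*(-740) = 256*(-740) = -189440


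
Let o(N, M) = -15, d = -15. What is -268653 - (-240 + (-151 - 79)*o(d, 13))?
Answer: -271863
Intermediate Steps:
-268653 - (-240 + (-151 - 79)*o(d, 13)) = -268653 - (-240 + (-151 - 79)*(-15)) = -268653 - (-240 - 230*(-15)) = -268653 - (-240 + 3450) = -268653 - 1*3210 = -268653 - 3210 = -271863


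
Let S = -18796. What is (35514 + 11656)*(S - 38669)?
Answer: -2710624050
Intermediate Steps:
(35514 + 11656)*(S - 38669) = (35514 + 11656)*(-18796 - 38669) = 47170*(-57465) = -2710624050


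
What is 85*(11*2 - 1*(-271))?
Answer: 24905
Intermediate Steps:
85*(11*2 - 1*(-271)) = 85*(22 + 271) = 85*293 = 24905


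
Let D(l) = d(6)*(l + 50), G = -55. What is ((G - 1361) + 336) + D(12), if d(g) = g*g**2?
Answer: 12312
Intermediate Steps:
d(g) = g**3
D(l) = 10800 + 216*l (D(l) = 6**3*(l + 50) = 216*(50 + l) = 10800 + 216*l)
((G - 1361) + 336) + D(12) = ((-55 - 1361) + 336) + (10800 + 216*12) = (-1416 + 336) + (10800 + 2592) = -1080 + 13392 = 12312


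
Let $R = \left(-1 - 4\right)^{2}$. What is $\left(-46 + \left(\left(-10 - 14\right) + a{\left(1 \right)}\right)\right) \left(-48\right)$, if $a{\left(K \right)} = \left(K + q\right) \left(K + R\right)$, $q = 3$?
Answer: $-1632$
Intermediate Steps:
$R = 25$ ($R = \left(-5\right)^{2} = 25$)
$a{\left(K \right)} = \left(3 + K\right) \left(25 + K\right)$ ($a{\left(K \right)} = \left(K + 3\right) \left(K + 25\right) = \left(3 + K\right) \left(25 + K\right)$)
$\left(-46 + \left(\left(-10 - 14\right) + a{\left(1 \right)}\right)\right) \left(-48\right) = \left(-46 + \left(\left(-10 - 14\right) + \left(75 + 1^{2} + 28 \cdot 1\right)\right)\right) \left(-48\right) = \left(-46 + \left(-24 + \left(75 + 1 + 28\right)\right)\right) \left(-48\right) = \left(-46 + \left(-24 + 104\right)\right) \left(-48\right) = \left(-46 + 80\right) \left(-48\right) = 34 \left(-48\right) = -1632$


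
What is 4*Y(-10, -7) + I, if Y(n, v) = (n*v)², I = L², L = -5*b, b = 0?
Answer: 19600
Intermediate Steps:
L = 0 (L = -5*0 = 0)
I = 0 (I = 0² = 0)
Y(n, v) = n²*v²
4*Y(-10, -7) + I = 4*((-10)²*(-7)²) + 0 = 4*(100*49) + 0 = 4*4900 + 0 = 19600 + 0 = 19600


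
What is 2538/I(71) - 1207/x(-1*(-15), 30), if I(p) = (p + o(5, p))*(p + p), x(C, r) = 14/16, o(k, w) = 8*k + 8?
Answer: -1664789/1207 ≈ -1379.3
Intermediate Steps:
o(k, w) = 8 + 8*k
x(C, r) = 7/8 (x(C, r) = 14*(1/16) = 7/8)
I(p) = 2*p*(48 + p) (I(p) = (p + (8 + 8*5))*(p + p) = (p + (8 + 40))*(2*p) = (p + 48)*(2*p) = (48 + p)*(2*p) = 2*p*(48 + p))
2538/I(71) - 1207/x(-1*(-15), 30) = 2538/((2*71*(48 + 71))) - 1207/7/8 = 2538/((2*71*119)) - 1207*8/7 = 2538/16898 - 9656/7 = 2538*(1/16898) - 9656/7 = 1269/8449 - 9656/7 = -1664789/1207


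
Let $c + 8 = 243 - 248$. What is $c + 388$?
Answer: $375$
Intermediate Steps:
$c = -13$ ($c = -8 + \left(243 - 248\right) = -8 - 5 = -13$)
$c + 388 = -13 + 388 = 375$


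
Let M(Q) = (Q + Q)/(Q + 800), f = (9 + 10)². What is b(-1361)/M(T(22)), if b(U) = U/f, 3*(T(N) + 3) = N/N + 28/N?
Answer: 17914843/26714 ≈ 670.62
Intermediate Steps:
f = 361 (f = 19² = 361)
T(N) = -8/3 + 28/(3*N) (T(N) = -3 + (N/N + 28/N)/3 = -3 + (1 + 28/N)/3 = -3 + (⅓ + 28/(3*N)) = -8/3 + 28/(3*N))
b(U) = U/361
M(Q) = 2*Q/(800 + Q) (M(Q) = (2*Q)/(800 + Q) = 2*Q/(800 + Q))
b(-1361)/M(T(22)) = ((1/361)*(-1361))/((2*((4/3)*(7 - 2*22)/22)/(800 + (4/3)*(7 - 2*22)/22))) = -1361*33*(800 + (4/3)*(1/22)*(7 - 44))/(4*(7 - 44))/361 = -1361/(361*(2*((4/3)*(1/22)*(-37))/(800 + (4/3)*(1/22)*(-37)))) = -1361/(361*(2*(-74/33)/(800 - 74/33))) = -1361/(361*(2*(-74/33)/(26326/33))) = -1361/(361*(2*(-74/33)*(33/26326))) = -1361/(361*(-74/13163)) = -1361/361*(-13163/74) = 17914843/26714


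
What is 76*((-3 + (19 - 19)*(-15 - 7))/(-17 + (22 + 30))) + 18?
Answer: 402/35 ≈ 11.486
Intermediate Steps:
76*((-3 + (19 - 19)*(-15 - 7))/(-17 + (22 + 30))) + 18 = 76*((-3 + 0*(-22))/(-17 + 52)) + 18 = 76*((-3 + 0)/35) + 18 = 76*(-3*1/35) + 18 = 76*(-3/35) + 18 = -228/35 + 18 = 402/35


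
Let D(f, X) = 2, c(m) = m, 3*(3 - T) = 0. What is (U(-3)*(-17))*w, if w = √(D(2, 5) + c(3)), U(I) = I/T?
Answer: 17*√5 ≈ 38.013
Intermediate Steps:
T = 3 (T = 3 - ⅓*0 = 3 + 0 = 3)
U(I) = I/3
w = √5 (w = √(2 + 3) = √5 ≈ 2.2361)
(U(-3)*(-17))*w = (((⅓)*(-3))*(-17))*√5 = (-1*(-17))*√5 = 17*√5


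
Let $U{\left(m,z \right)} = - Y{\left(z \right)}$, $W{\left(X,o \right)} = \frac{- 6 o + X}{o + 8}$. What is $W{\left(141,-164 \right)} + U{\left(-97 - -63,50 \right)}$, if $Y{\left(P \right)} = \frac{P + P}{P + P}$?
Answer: $- \frac{427}{52} \approx -8.2115$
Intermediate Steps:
$Y{\left(P \right)} = 1$ ($Y{\left(P \right)} = \frac{2 P}{2 P} = 2 P \frac{1}{2 P} = 1$)
$W{\left(X,o \right)} = \frac{X - 6 o}{8 + o}$
$U{\left(m,z \right)} = -1$ ($U{\left(m,z \right)} = \left(-1\right) 1 = -1$)
$W{\left(141,-164 \right)} + U{\left(-97 - -63,50 \right)} = \frac{141 - -984}{8 - 164} - 1 = \frac{141 + 984}{-156} - 1 = \left(- \frac{1}{156}\right) 1125 - 1 = - \frac{375}{52} - 1 = - \frac{427}{52}$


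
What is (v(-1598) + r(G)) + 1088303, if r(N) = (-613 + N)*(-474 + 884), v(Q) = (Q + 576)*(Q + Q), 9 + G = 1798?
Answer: 4836775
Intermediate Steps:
G = 1789 (G = -9 + 1798 = 1789)
v(Q) = 2*Q*(576 + Q) (v(Q) = (576 + Q)*(2*Q) = 2*Q*(576 + Q))
r(N) = -251330 + 410*N (r(N) = (-613 + N)*410 = -251330 + 410*N)
(v(-1598) + r(G)) + 1088303 = (2*(-1598)*(576 - 1598) + (-251330 + 410*1789)) + 1088303 = (2*(-1598)*(-1022) + (-251330 + 733490)) + 1088303 = (3266312 + 482160) + 1088303 = 3748472 + 1088303 = 4836775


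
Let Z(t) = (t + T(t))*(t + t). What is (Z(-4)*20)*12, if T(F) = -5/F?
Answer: 5280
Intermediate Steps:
Z(t) = 2*t*(t - 5/t) (Z(t) = (t - 5/t)*(t + t) = (t - 5/t)*(2*t) = 2*t*(t - 5/t))
(Z(-4)*20)*12 = ((-10 + 2*(-4)²)*20)*12 = ((-10 + 2*16)*20)*12 = ((-10 + 32)*20)*12 = (22*20)*12 = 440*12 = 5280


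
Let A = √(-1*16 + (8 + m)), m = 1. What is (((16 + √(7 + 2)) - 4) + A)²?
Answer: (15 + I*√7)² ≈ 218.0 + 79.373*I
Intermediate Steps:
A = I*√7 (A = √(-1*16 + (8 + 1)) = √(-16 + 9) = √(-7) = I*√7 ≈ 2.6458*I)
(((16 + √(7 + 2)) - 4) + A)² = (((16 + √(7 + 2)) - 4) + I*√7)² = (((16 + √9) - 4) + I*√7)² = (((16 + 3) - 4) + I*√7)² = ((19 - 4) + I*√7)² = (15 + I*√7)²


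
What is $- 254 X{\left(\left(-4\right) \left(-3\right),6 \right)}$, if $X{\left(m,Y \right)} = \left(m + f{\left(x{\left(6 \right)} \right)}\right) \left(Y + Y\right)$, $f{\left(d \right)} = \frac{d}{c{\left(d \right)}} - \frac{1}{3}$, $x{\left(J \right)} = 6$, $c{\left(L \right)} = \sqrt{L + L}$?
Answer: $-35560 - 3048 \sqrt{3} \approx -40839.0$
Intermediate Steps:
$c{\left(L \right)} = \sqrt{2} \sqrt{L}$ ($c{\left(L \right)} = \sqrt{2 L} = \sqrt{2} \sqrt{L}$)
$f{\left(d \right)} = - \frac{1}{3} + \frac{\sqrt{2} \sqrt{d}}{2}$ ($f{\left(d \right)} = \frac{d}{\sqrt{2} \sqrt{d}} - \frac{1}{3} = d \frac{\sqrt{2}}{2 \sqrt{d}} - \frac{1}{3} = \frac{\sqrt{2} \sqrt{d}}{2} - \frac{1}{3} = - \frac{1}{3} + \frac{\sqrt{2} \sqrt{d}}{2}$)
$X{\left(m,Y \right)} = 2 Y \left(- \frac{1}{3} + m + \sqrt{3}\right)$ ($X{\left(m,Y \right)} = \left(m - \left(\frac{1}{3} - \frac{\sqrt{2} \sqrt{6}}{2}\right)\right) \left(Y + Y\right) = \left(m - \left(\frac{1}{3} - \sqrt{3}\right)\right) 2 Y = \left(- \frac{1}{3} + m + \sqrt{3}\right) 2 Y = 2 Y \left(- \frac{1}{3} + m + \sqrt{3}\right)$)
$- 254 X{\left(\left(-4\right) \left(-3\right),6 \right)} = - 254 \cdot \frac{2}{3} \cdot 6 \left(-1 + 3 \left(\left(-4\right) \left(-3\right)\right) + 3 \sqrt{3}\right) = - 254 \cdot \frac{2}{3} \cdot 6 \left(-1 + 3 \cdot 12 + 3 \sqrt{3}\right) = - 254 \cdot \frac{2}{3} \cdot 6 \left(-1 + 36 + 3 \sqrt{3}\right) = - 254 \cdot \frac{2}{3} \cdot 6 \left(35 + 3 \sqrt{3}\right) = - 254 \left(140 + 12 \sqrt{3}\right) = -35560 - 3048 \sqrt{3}$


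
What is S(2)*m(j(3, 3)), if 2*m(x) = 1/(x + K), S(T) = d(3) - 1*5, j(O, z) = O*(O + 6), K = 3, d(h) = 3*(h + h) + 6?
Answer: 19/60 ≈ 0.31667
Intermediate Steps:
d(h) = 6 + 6*h (d(h) = 3*(2*h) + 6 = 6*h + 6 = 6 + 6*h)
j(O, z) = O*(6 + O)
S(T) = 19 (S(T) = (6 + 6*3) - 1*5 = (6 + 18) - 5 = 24 - 5 = 19)
m(x) = 1/(2*(3 + x)) (m(x) = 1/(2*(x + 3)) = 1/(2*(3 + x)))
S(2)*m(j(3, 3)) = 19*(1/(2*(3 + 3*(6 + 3)))) = 19*(1/(2*(3 + 3*9))) = 19*(1/(2*(3 + 27))) = 19*((1/2)/30) = 19*((1/2)*(1/30)) = 19*(1/60) = 19/60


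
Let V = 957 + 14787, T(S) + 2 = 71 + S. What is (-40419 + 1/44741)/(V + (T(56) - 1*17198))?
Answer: 1808386478/59460789 ≈ 30.413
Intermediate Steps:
T(S) = 69 + S (T(S) = -2 + (71 + S) = 69 + S)
V = 15744
(-40419 + 1/44741)/(V + (T(56) - 1*17198)) = (-40419 + 1/44741)/(15744 + ((69 + 56) - 1*17198)) = (-40419 + 1/44741)/(15744 + (125 - 17198)) = -1808386478/(44741*(15744 - 17073)) = -1808386478/44741/(-1329) = -1808386478/44741*(-1/1329) = 1808386478/59460789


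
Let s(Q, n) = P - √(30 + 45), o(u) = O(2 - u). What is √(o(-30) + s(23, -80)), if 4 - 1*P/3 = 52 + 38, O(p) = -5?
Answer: √(-263 - 5*√3) ≈ 16.482*I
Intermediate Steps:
o(u) = -5
P = -258 (P = 12 - 3*(52 + 38) = 12 - 3*90 = 12 - 270 = -258)
s(Q, n) = -258 - 5*√3 (s(Q, n) = -258 - √(30 + 45) = -258 - √75 = -258 - 5*√3)
√(o(-30) + s(23, -80)) = √(-5 + (-258 - 5*√3)) = √(-263 - 5*√3)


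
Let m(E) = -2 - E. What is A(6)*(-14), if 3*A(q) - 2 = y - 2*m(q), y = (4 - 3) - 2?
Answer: -238/3 ≈ -79.333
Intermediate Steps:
y = -1 (y = 1 - 2 = -1)
A(q) = 5/3 + 2*q/3 (A(q) = ⅔ + (-1 - 2*(-2 - q))/3 = ⅔ + (-1 + (4 + 2*q))/3 = ⅔ + (3 + 2*q)/3 = ⅔ + (1 + 2*q/3) = 5/3 + 2*q/3)
A(6)*(-14) = (5/3 + (⅔)*6)*(-14) = (5/3 + 4)*(-14) = (17/3)*(-14) = -238/3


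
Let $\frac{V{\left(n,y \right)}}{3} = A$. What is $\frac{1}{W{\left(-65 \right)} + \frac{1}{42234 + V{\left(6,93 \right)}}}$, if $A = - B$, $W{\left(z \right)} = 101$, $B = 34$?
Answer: $\frac{42132}{4255333} \approx 0.009901$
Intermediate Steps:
$A = -34$ ($A = \left(-1\right) 34 = -34$)
$V{\left(n,y \right)} = -102$ ($V{\left(n,y \right)} = 3 \left(-34\right) = -102$)
$\frac{1}{W{\left(-65 \right)} + \frac{1}{42234 + V{\left(6,93 \right)}}} = \frac{1}{101 + \frac{1}{42234 - 102}} = \frac{1}{101 + \frac{1}{42132}} = \frac{1}{\frac{4255333}{42132}} = \frac{42132}{4255333}$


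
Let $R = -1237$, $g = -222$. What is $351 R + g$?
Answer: $-434409$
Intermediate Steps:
$351 R + g = 351 \left(-1237\right) - 222 = -434187 - 222 = -434409$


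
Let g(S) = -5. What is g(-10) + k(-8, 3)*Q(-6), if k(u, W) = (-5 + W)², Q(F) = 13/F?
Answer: -41/3 ≈ -13.667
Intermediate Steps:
g(-10) + k(-8, 3)*Q(-6) = -5 + (-5 + 3)²*(13/(-6)) = -5 + (-2)²*(13*(-⅙)) = -5 + 4*(-13/6) = -5 - 26/3 = -41/3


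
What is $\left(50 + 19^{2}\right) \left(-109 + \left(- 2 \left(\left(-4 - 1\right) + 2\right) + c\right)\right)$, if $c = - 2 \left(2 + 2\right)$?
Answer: $-45621$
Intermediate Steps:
$c = -8$ ($c = \left(-2\right) 4 = -8$)
$\left(50 + 19^{2}\right) \left(-109 + \left(- 2 \left(\left(-4 - 1\right) + 2\right) + c\right)\right) = \left(50 + 19^{2}\right) \left(-109 - \left(8 + 2 \left(\left(-4 - 1\right) + 2\right)\right)\right) = \left(50 + 361\right) \left(-109 - \left(8 + 2 \left(-5 + 2\right)\right)\right) = 411 \left(-109 - 2\right) = 411 \left(-111\right) = -45621$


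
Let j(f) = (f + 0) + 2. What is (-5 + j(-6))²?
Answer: 81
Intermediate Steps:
j(f) = 2 + f (j(f) = f + 2 = 2 + f)
(-5 + j(-6))² = (-5 + (2 - 6))² = (-5 - 4)² = (-9)² = 81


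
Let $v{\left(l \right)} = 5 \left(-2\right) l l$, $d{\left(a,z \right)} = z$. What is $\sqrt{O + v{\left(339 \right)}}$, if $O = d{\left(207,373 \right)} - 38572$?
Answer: $i \sqrt{1187409} \approx 1089.7 i$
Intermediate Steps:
$v{\left(l \right)} = - 10 l^{2}$ ($v{\left(l \right)} = - 10 l l = - 10 l^{2}$)
$O = -38199$ ($O = 373 - 38572 = -38199$)
$\sqrt{O + v{\left(339 \right)}} = \sqrt{-38199 - 10 \cdot 339^{2}} = \sqrt{-38199 - 1149210} = \sqrt{-1187409} = i \sqrt{1187409}$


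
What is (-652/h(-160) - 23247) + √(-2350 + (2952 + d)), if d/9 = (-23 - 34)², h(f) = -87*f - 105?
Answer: -321157957/13815 + √29843 ≈ -23074.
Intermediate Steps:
h(f) = -105 - 87*f
d = 29241 (d = 9*(-23 - 34)² = 9*(-57)² = 9*3249 = 29241)
(-652/h(-160) - 23247) + √(-2350 + (2952 + d)) = (-652/(-105 - 87*(-160)) - 23247) + √(-2350 + (2952 + 29241)) = (-652/(-105 + 13920) - 23247) + √(-2350 + 32193) = (-652/13815 - 23247) + √29843 = -321157957/13815 + √29843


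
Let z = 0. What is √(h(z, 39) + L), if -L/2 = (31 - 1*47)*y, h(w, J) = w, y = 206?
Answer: 8*√103 ≈ 81.191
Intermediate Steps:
L = 6592 (L = -2*(31 - 1*47)*206 = -2*(31 - 47)*206 = -(-32)*206 = -2*(-3296) = 6592)
√(h(z, 39) + L) = √(0 + 6592) = √6592 = 8*√103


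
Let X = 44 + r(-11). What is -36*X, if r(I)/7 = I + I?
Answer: 3960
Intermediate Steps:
r(I) = 14*I (r(I) = 7*(I + I) = 7*(2*I) = 14*I)
X = -110 (X = 44 + 14*(-11) = 44 - 154 = -110)
-36*X = -36*(-110) = 3960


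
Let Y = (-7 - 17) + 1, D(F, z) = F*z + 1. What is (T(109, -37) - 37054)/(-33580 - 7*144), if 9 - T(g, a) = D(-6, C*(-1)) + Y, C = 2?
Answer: 37035/34588 ≈ 1.0707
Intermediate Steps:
D(F, z) = 1 + F*z
Y = -23 (Y = -24 + 1 = -23)
T(g, a) = 19 (T(g, a) = 9 - ((1 - 12*(-1)) - 23) = 9 - ((1 - 6*(-2)) - 23) = 9 - ((1 + 12) - 23) = 9 - (13 - 23) = 9 - 1*(-10) = 9 + 10 = 19)
(T(109, -37) - 37054)/(-33580 - 7*144) = (19 - 37054)/(-33580 - 7*144) = -37035/(-33580 - 1008) = -37035/(-34588) = -37035*(-1/34588) = 37035/34588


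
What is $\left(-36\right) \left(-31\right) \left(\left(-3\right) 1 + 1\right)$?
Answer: $-2232$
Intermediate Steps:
$\left(-36\right) \left(-31\right) \left(\left(-3\right) 1 + 1\right) = 1116 \left(-3 + 1\right) = 1116 \left(-2\right) = -2232$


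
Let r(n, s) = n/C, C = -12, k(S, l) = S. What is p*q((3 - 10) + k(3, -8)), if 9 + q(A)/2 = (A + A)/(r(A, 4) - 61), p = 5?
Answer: -8070/91 ≈ -88.681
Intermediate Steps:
r(n, s) = -n/12 (r(n, s) = n/(-12) = n*(-1/12) = -n/12)
q(A) = -18 + 4*A/(-61 - A/12) (q(A) = -18 + 2*((A + A)/(-A/12 - 61)) = -18 + 2*((2*A)/(-61 - A/12)) = -18 + 2*(2*A/(-61 - A/12)) = -18 + 4*A/(-61 - A/12))
p*q((3 - 10) + k(3, -8)) = 5*(6*(2196 + 11*((3 - 10) + 3))/(-732 - ((3 - 10) + 3))) = 5*(6*(2196 + 11*(-7 + 3))/(-732 - (-7 + 3))) = 5*(6*(2196 + 11*(-4))/(-732 - 1*(-4))) = 5*(6*(2196 - 44)/(-732 + 4)) = 5*(6*2152/(-728)) = 5*(6*(-1/728)*2152) = 5*(-1614/91) = -8070/91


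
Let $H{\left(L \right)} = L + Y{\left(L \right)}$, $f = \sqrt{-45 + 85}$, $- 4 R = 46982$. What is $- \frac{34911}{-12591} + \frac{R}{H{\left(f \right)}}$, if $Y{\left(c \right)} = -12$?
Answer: $\frac{7599495}{5596} + \frac{1807 \sqrt{10}}{8} \approx 2072.3$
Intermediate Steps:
$R = - \frac{23491}{2}$ ($R = \left(- \frac{1}{4}\right) 46982 = - \frac{23491}{2} \approx -11746.0$)
$f = 2 \sqrt{10}$ ($f = \sqrt{40} = 2 \sqrt{10} \approx 6.3246$)
$H{\left(L \right)} = -12 + L$ ($H{\left(L \right)} = L - 12 = -12 + L$)
$- \frac{34911}{-12591} + \frac{R}{H{\left(f \right)}} = - \frac{34911}{-12591} - \frac{23491}{2 \left(-12 + 2 \sqrt{10}\right)} = \left(-34911\right) \left(- \frac{1}{12591}\right) - \frac{23491}{2 \left(-12 + 2 \sqrt{10}\right)} = \frac{3879}{1399} - \frac{23491}{2 \left(-12 + 2 \sqrt{10}\right)}$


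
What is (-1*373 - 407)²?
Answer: 608400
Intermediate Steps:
(-1*373 - 407)² = (-373 - 407)² = (-780)² = 608400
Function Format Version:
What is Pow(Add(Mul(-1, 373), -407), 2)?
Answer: 608400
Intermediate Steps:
Pow(Add(Mul(-1, 373), -407), 2) = Pow(Add(-373, -407), 2) = Pow(-780, 2) = 608400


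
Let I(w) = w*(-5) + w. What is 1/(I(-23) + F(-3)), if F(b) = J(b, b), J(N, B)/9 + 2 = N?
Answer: 1/47 ≈ 0.021277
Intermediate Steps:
J(N, B) = -18 + 9*N
F(b) = -18 + 9*b
I(w) = -4*w (I(w) = -5*w + w = -4*w)
1/(I(-23) + F(-3)) = 1/(-4*(-23) + (-18 + 9*(-3))) = 1/(92 + (-18 - 27)) = 1/(92 - 45) = 1/47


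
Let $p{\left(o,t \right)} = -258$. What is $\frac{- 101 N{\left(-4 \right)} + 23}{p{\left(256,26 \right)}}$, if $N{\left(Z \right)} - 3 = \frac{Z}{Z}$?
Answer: $\frac{127}{86} \approx 1.4767$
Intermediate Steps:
$N{\left(Z \right)} = 4$ ($N{\left(Z \right)} = 3 + \frac{Z}{Z} = 3 + 1 = 4$)
$\frac{- 101 N{\left(-4 \right)} + 23}{p{\left(256,26 \right)}} = \frac{\left(-101\right) 4 + 23}{-258} = \left(-404 + 23\right) \left(- \frac{1}{258}\right) = \left(-381\right) \left(- \frac{1}{258}\right) = \frac{127}{86}$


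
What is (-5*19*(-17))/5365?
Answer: 323/1073 ≈ 0.30103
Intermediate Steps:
(-5*19*(-17))/5365 = -95*(-17)*(1/5365) = 1615*(1/5365) = 323/1073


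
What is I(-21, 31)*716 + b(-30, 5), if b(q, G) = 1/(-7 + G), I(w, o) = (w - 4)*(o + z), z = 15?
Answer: -1646801/2 ≈ -8.2340e+5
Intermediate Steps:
I(w, o) = (-4 + w)*(15 + o) (I(w, o) = (w - 4)*(o + 15) = (-4 + w)*(15 + o))
I(-21, 31)*716 + b(-30, 5) = (-60 - 4*31 + 15*(-21) + 31*(-21))*716 + 1/(-7 + 5) = (-60 - 124 - 315 - 651)*716 + 1/(-2) = -1150*716 - ½ = -823400 - ½ = -1646801/2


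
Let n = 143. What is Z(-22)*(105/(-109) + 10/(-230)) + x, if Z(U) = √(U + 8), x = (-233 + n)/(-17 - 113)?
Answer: 9/13 - 2524*I*√14/2507 ≈ 0.69231 - 3.767*I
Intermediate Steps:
x = 9/13 (x = (-233 + 143)/(-17 - 113) = -90/(-130) = -90*(-1/130) = 9/13 ≈ 0.69231)
Z(U) = √(8 + U)
Z(-22)*(105/(-109) + 10/(-230)) + x = √(8 - 22)*(105/(-109) + 10/(-230)) + 9/13 = √(-14)*(105*(-1/109) + 10*(-1/230)) + 9/13 = (I*√14)*(-105/109 - 1/23) + 9/13 = (I*√14)*(-2524/2507) + 9/13 = -2524*I*√14/2507 + 9/13 = 9/13 - 2524*I*√14/2507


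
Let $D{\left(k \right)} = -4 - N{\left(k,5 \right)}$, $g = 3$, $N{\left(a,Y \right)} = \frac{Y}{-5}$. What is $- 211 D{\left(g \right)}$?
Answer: $633$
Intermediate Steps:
$N{\left(a,Y \right)} = - \frac{Y}{5}$ ($N{\left(a,Y \right)} = Y \left(- \frac{1}{5}\right) = - \frac{Y}{5}$)
$D{\left(k \right)} = -3$ ($D{\left(k \right)} = -4 - \left(- \frac{1}{5}\right) 5 = -4 - -1 = -4 + 1 = -3$)
$- 211 D{\left(g \right)} = \left(-211\right) \left(-3\right) = 633$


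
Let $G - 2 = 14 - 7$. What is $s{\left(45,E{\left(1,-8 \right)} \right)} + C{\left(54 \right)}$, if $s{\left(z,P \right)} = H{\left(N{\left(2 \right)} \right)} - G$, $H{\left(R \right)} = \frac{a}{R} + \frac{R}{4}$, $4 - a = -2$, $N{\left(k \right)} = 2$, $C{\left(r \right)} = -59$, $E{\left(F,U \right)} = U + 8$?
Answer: $- \frac{129}{2} \approx -64.5$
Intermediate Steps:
$E{\left(F,U \right)} = 8 + U$
$G = 9$ ($G = 2 + \left(14 - 7\right) = 2 + 7 = 9$)
$a = 6$ ($a = 4 - -2 = 4 + 2 = 6$)
$H{\left(R \right)} = \frac{6}{R} + \frac{R}{4}$
$s{\left(z,P \right)} = - \frac{11}{2}$ ($s{\left(z,P \right)} = \left(\frac{6}{2} + \frac{1}{4} \cdot 2\right) - 9 = \left(6 \cdot \frac{1}{2} + \frac{1}{2}\right) - 9 = \left(3 + \frac{1}{2}\right) - 9 = \frac{7}{2} - 9 = - \frac{11}{2}$)
$s{\left(45,E{\left(1,-8 \right)} \right)} + C{\left(54 \right)} = - \frac{11}{2} - 59 = - \frac{129}{2}$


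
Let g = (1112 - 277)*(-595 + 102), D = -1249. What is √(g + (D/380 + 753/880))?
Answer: I*√7192643300205/4180 ≈ 641.61*I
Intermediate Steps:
g = -411655 (g = 835*(-493) = -411655)
√(g + (D/380 + 753/880)) = √(-411655 + (-1249/380 + 753/880)) = √(-411655 - 40649/16720) = √(-6882912249/16720) = I*√7192643300205/4180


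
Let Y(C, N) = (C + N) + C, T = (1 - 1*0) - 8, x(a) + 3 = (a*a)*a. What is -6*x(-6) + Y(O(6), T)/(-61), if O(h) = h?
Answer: 80149/61 ≈ 1313.9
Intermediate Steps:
x(a) = -3 + a³ (x(a) = -3 + (a*a)*a = -3 + a²*a = -3 + a³)
T = -7 (T = (1 + 0) - 8 = 1 - 8 = -7)
Y(C, N) = N + 2*C
-6*x(-6) + Y(O(6), T)/(-61) = -6*(-3 + (-6)³) + (-7 + 2*6)/(-61) = -6*(-3 - 216) + (-7 + 12)*(-1/61) = -6*(-219) + 5*(-1/61) = 1314 - 5/61 = 80149/61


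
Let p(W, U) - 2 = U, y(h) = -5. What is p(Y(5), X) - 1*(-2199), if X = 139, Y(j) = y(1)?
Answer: 2340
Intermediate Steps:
Y(j) = -5
p(W, U) = 2 + U
p(Y(5), X) - 1*(-2199) = (2 + 139) - 1*(-2199) = 141 + 2199 = 2340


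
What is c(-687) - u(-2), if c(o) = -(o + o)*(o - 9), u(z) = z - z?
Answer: -956304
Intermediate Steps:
u(z) = 0
c(o) = -2*o*(-9 + o)
c(-687) - u(-2) = 2*(-687)*(9 - 1*(-687)) - 1*0 = 2*(-687)*(9 + 687) + 0 = 2*(-687)*696 + 0 = -956304 + 0 = -956304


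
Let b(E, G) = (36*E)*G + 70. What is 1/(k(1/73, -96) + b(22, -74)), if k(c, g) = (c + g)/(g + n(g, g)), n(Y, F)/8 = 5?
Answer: -584/34185191 ≈ -1.7083e-5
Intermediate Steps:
n(Y, F) = 40 (n(Y, F) = 8*5 = 40)
k(c, g) = (c + g)/(40 + g) (k(c, g) = (c + g)/(g + 40) = (c + g)/(40 + g))
b(E, G) = 70 + 36*E*G (b(E, G) = 36*E*G + 70 = 70 + 36*E*G)
1/(k(1/73, -96) + b(22, -74)) = 1/((1/73 - 96)/(40 - 96) + (70 + 36*22*(-74))) = 1/((1/73 - 96)/(-56) + (70 - 58608)) = 1/(-1/56*(-7007/73) - 58538) = 1/(1001/584 - 58538) = 1/(-34185191/584) = -584/34185191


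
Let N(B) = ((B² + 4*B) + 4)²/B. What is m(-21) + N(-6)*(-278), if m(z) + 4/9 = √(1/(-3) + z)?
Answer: 106748/9 + 8*I*√3/3 ≈ 11861.0 + 4.6188*I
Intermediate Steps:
N(B) = (4 + B² + 4*B)²/B
m(z) = -4/9 + √(-⅓ + z) (m(z) = -4/9 + √(1/(-3) + z) = -4/9 + √(-⅓ + z))
m(-21) + N(-6)*(-278) = (-4/9 + √(-3 + 9*(-21))/3) + ((4 + (-6)² + 4*(-6))²/(-6))*(-278) = (-4/9 + √(-3 - 189)/3) - (4 + 36 - 24)²/6*(-278) = (-4/9 + √(-192)/3) - ⅙*16²*(-278) = (-4/9 + (8*I*√3)/3) - ⅙*256*(-278) = (-4/9 + 8*I*√3/3) - 128/3*(-278) = (-4/9 + 8*I*√3/3) + 35584/3 = 106748/9 + 8*I*√3/3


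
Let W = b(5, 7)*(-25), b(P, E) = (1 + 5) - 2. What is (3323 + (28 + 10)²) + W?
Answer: 4667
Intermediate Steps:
b(P, E) = 4 (b(P, E) = 6 - 2 = 4)
W = -100 (W = 4*(-25) = -100)
(3323 + (28 + 10)²) + W = (3323 + (28 + 10)²) - 100 = (3323 + 38²) - 100 = (3323 + 1444) - 100 = 4767 - 100 = 4667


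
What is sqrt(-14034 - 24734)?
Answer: 4*I*sqrt(2423) ≈ 196.9*I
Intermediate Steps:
sqrt(-14034 - 24734) = sqrt(-38768) = 4*I*sqrt(2423)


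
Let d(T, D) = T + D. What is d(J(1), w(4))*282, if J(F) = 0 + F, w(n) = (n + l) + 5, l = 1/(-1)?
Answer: 2538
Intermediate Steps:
l = -1
w(n) = 4 + n (w(n) = (n - 1) + 5 = (-1 + n) + 5 = 4 + n)
J(F) = F
d(T, D) = D + T
d(J(1), w(4))*282 = ((4 + 4) + 1)*282 = (8 + 1)*282 = 9*282 = 2538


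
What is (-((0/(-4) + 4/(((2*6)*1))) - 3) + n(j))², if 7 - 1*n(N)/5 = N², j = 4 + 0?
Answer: 16129/9 ≈ 1792.1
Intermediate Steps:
j = 4
n(N) = 35 - 5*N²
(-((0/(-4) + 4/(((2*6)*1))) - 3) + n(j))² = (-((0/(-4) + 4/(((2*6)*1))) - 3) + (35 - 5*4²))² = (-((0*(-¼) + 4/((12*1))) - 3) + (35 - 5*16))² = (-((0 + 4/12) - 3) + (35 - 80))² = (-((0 + 4*(1/12)) - 3) - 45)² = (-((0 + ⅓) - 3) - 45)² = (-(⅓ - 3) - 45)² = (-1*(-8/3) - 45)² = (8/3 - 45)² = (-127/3)² = 16129/9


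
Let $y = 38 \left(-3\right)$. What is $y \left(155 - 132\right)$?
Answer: $-2622$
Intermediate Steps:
$y = -114$
$y \left(155 - 132\right) = - 114 \left(155 - 132\right) = \left(-114\right) 23 = -2622$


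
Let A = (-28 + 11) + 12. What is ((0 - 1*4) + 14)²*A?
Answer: -500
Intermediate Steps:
A = -5 (A = -17 + 12 = -5)
((0 - 1*4) + 14)²*A = ((0 - 1*4) + 14)²*(-5) = ((0 - 4) + 14)²*(-5) = (-4 + 14)²*(-5) = 10²*(-5) = 100*(-5) = -500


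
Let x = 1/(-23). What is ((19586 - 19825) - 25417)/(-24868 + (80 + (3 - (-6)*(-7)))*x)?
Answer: 590088/572005 ≈ 1.0316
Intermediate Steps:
x = -1/23 ≈ -0.043478
((19586 - 19825) - 25417)/(-24868 + (80 + (3 - (-6)*(-7)))*x) = ((19586 - 19825) - 25417)/(-24868 + (80 + (3 - (-6)*(-7)))*(-1/23)) = (-239 - 25417)/(-24868 + (80 + (3 - 1*42))*(-1/23)) = -25656/(-24868 + (80 + (3 - 42))*(-1/23)) = -25656/(-24868 + (80 - 39)*(-1/23)) = -25656/(-24868 + 41*(-1/23)) = -25656/(-24868 - 41/23) = -25656/(-572005/23) = -25656*(-23/572005) = 590088/572005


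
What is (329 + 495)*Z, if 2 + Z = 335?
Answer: 274392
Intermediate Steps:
Z = 333 (Z = -2 + 335 = 333)
(329 + 495)*Z = (329 + 495)*333 = 824*333 = 274392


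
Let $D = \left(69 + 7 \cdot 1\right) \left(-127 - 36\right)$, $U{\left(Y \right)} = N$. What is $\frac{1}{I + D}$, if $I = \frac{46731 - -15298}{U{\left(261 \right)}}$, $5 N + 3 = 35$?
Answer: $- \frac{32}{86271} \approx -0.00037092$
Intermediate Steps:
$N = \frac{32}{5}$ ($N = - \frac{3}{5} + \frac{1}{5} \cdot 35 = - \frac{3}{5} + 7 = \frac{32}{5} \approx 6.4$)
$U{\left(Y \right)} = \frac{32}{5}$
$I = \frac{310145}{32}$ ($I = \frac{46731 - -15298}{\frac{32}{5}} = \left(46731 + 15298\right) \frac{5}{32} = 62029 \cdot \frac{5}{32} = \frac{310145}{32} \approx 9692.0$)
$D = -12388$ ($D = \left(69 + 7\right) \left(-163\right) = 76 \left(-163\right) = -12388$)
$\frac{1}{I + D} = \frac{1}{\frac{310145}{32} - 12388} = \frac{1}{- \frac{86271}{32}} = - \frac{32}{86271}$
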